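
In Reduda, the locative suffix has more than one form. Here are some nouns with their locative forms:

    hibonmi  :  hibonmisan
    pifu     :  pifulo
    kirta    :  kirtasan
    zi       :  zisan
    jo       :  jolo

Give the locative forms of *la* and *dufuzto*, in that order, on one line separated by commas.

lasan, dufuztolo

Looking at the last vowel of each stem: -lo when the last vowel of the stem is a rounded vowel (*pifu*, *jo*); -san when the last vowel of the stem is an unrounded vowel (*hibonmi*, *kirta*, *zi*).
The last vowel of *la* is /a/, which is an unrounded vowel, so the suffix is -san, giving *lasan*.
The last vowel of *dufuzto* is /o/, which is a rounded vowel, so the suffix is -lo, giving *dufuztolo*.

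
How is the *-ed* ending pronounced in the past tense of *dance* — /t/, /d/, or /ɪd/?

The stem *dance* ends in a voiceless consonant other than /t/.
The -ed suffix is realized as /ɪd/ after /t, d/; as /t/ after other voiceless consonants; and as /d/ after other voiced sounds.
So -ed on *dance* is pronounced /t/.

/t/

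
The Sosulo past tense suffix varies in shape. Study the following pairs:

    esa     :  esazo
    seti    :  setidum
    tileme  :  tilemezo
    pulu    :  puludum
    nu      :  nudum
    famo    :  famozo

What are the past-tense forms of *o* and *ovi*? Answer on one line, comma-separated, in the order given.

ozo, ovidum

The alternation tracks the last vowel of the stem — -dum when the last vowel of the stem is a high vowel (*seti*, *pulu*, *nu*); -zo when the last vowel of the stem is a non-high vowel (*esa*, *tileme*, *famo*).
*o*: last vowel = /o/, a non-high vowel → -zo → *ozo*.
Since the last vowel of *ovi* is /i/ (a high vowel), it takes -dum, giving *ovidum*.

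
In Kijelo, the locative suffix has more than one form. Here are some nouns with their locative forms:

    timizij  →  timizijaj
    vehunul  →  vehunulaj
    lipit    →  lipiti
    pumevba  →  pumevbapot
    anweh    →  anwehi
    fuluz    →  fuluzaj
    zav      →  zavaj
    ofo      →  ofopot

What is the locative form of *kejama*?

kejamapot

The pattern is voicing of the final sound: -i when the stem ends in a voiceless consonant (*lipit*, *anweh*); -aj when the stem ends in a voiced consonant (*timizij*, *vehunul*, *fuluz*, *zav*); -pot when the stem ends in a vowel (*pumevba*, *ofo*).
*kejama* — final sound /a/ (a vowel) → -pot → *kejamapot*.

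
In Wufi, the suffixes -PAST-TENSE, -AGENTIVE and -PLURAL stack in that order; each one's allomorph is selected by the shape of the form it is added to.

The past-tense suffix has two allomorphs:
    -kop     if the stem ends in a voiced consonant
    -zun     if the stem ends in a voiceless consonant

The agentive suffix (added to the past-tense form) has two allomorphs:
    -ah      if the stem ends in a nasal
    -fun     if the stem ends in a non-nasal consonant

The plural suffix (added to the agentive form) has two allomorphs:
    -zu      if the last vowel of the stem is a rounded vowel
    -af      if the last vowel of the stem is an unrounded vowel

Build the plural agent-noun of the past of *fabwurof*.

fabwurofzunahaf

The final consonant of *fabwurof* is /f/, which is voiceless, so the past-tense suffix is -zun, giving *fabwurofzun*.
Since the final consonant of the past-tense form *fabwurofzun* is /n/ (a nasal), it takes -ah, giving *fabwurofzunah*.
The last vowel of the agentive form *fabwurofzunah* is /a/, which is an unrounded vowel, so the plural suffix is -af, giving *fabwurofzunahaf*.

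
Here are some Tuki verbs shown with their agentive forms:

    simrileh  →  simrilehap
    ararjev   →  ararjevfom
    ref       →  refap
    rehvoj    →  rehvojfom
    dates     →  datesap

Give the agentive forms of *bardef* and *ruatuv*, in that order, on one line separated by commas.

bardefap, ruatuvfom

The suffix is conditioned by the final consonant: -ap when the stem ends in a voiceless consonant (*simrileh*, *ref*, *dates*); -fom when the stem ends in a voiced consonant (*ararjev*, *rehvoj*).
The final consonant of *bardef* is /f/, which is voiceless, so the suffix is -ap, giving *bardefap*.
Since the final consonant of *ruatuv* is /v/ (voiced), it takes -fom, giving *ruatuvfom*.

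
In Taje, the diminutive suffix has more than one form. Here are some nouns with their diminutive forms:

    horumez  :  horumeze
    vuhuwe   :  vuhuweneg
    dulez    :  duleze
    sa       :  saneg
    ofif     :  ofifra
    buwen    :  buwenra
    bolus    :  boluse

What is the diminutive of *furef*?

furefra

The suffix is conditioned by the final sound: -e when the stem ends in a sibilant (*horumez*, *dulez*, *bolus*); -ra when the stem ends in a non-sibilant consonant (*ofif*, *buwen*); -neg when the stem ends in a vowel (*vuhuwe*, *sa*).
Since the final sound of *furef* is /f/ (a non-sibilant consonant), it takes -ra, giving *furefra*.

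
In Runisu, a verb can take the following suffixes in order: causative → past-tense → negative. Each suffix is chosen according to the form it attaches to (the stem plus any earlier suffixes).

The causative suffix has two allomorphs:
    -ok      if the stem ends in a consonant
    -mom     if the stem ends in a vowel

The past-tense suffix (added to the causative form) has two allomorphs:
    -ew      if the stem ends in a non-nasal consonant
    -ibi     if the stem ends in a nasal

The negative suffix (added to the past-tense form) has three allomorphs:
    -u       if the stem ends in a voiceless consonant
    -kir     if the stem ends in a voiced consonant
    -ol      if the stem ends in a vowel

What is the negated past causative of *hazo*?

*hazo* — final sound /o/ (a vowel) → -mom → *hazomom*.
The causative form *hazomom*: final consonant = /m/, a nasal → -ibi → *hazomomibi*.
The final sound of the past-tense form *hazomomibi* is /i/, which is a vowel, so the negative suffix is -ol, giving *hazomomibiol*.

hazomomibiol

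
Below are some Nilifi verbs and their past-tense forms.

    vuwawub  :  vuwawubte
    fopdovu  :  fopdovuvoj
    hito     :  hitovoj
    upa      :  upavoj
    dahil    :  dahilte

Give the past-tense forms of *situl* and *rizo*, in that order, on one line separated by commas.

The suffix is conditioned by the final sound: -te when the stem ends in a consonant (*vuwawub*, *dahil*); -voj when the stem ends in a vowel (*fopdovu*, *hito*, *upa*).
The final sound of *situl* is /l/, which is a consonant, so the suffix is -te, giving *situlte*.
*rizo*: final sound = /o/, a vowel → -voj → *rizovoj*.

situlte, rizovoj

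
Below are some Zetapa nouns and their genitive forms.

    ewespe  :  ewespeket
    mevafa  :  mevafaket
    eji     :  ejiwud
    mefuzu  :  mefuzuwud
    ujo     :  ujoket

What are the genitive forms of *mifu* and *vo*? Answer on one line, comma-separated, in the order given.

mifuwud, voket

The pattern is height harmony: -wud when the last vowel of the stem is a high vowel (*eji*, *mefuzu*); -ket when the last vowel of the stem is a non-high vowel (*ewespe*, *mevafa*, *ujo*).
Since the last vowel of *mifu* is /u/ (a high vowel), it takes -wud, giving *mifuwud*.
*vo* — last vowel /o/ (a non-high vowel) → -ket → *voket*.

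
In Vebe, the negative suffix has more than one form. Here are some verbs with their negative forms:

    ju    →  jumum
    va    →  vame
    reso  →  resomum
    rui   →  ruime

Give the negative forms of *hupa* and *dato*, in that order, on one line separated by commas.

hupame, datomum

The pattern is rounding harmony: -mum when the last vowel of the stem is a rounded vowel (*ju*, *reso*); -me when the last vowel of the stem is an unrounded vowel (*va*, *rui*).
The last vowel of *hupa* is /a/, which is an unrounded vowel, so the suffix is -me, giving *hupame*.
*dato* — last vowel /o/ (a rounded vowel) → -mum → *datomum*.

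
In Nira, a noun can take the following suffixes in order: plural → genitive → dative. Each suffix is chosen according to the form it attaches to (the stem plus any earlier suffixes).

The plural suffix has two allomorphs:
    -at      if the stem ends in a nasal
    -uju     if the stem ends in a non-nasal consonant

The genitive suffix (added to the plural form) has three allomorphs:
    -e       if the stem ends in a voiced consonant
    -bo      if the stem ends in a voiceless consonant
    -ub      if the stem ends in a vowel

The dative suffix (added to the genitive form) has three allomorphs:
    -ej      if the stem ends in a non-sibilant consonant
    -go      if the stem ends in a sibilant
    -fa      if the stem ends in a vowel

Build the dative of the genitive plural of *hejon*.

hejonatbofa

*hejon*: final consonant = /n/, a nasal → -at → *hejonat*.
The plural form *hejonat*: final sound = /t/, a voiceless consonant → -bo → *hejonatbo*.
Since the final sound of the genitive form *hejonatbo* is /o/ (a vowel), it takes -fa, giving *hejonatbofa*.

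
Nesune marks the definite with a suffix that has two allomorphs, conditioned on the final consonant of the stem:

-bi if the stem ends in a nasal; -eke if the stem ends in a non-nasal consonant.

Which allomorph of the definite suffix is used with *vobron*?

-bi

*vobron*: final consonant = /n/, a nasal → -bi.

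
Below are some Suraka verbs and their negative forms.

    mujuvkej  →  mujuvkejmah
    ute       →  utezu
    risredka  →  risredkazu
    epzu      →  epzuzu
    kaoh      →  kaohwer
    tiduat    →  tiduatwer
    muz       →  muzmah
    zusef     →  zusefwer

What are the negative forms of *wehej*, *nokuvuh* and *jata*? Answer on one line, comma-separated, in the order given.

The suffix is conditioned by the final sound: -wer when the stem ends in a voiceless consonant (*kaoh*, *tiduat*, *zusef*); -mah when the stem ends in a voiced consonant (*mujuvkej*, *muz*); -zu when the stem ends in a vowel (*ute*, *risredka*, *epzu*).
Since the final sound of *wehej* is /j/ (a voiced consonant), it takes -mah, giving *wehejmah*.
*nokuvuh* — final sound /h/ (a voiceless consonant) → -wer → *nokuvuhwer*.
Since the final sound of *jata* is /a/ (a vowel), it takes -zu, giving *jatazu*.

wehejmah, nokuvuhwer, jatazu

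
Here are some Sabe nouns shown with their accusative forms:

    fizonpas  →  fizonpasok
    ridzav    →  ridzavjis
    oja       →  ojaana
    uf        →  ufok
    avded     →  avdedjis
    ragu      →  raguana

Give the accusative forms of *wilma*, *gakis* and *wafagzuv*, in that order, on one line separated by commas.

The pattern is voicing of the final sound: -ok when the stem ends in a voiceless consonant (*fizonpas*, *uf*); -jis when the stem ends in a voiced consonant (*ridzav*, *avded*); -ana when the stem ends in a vowel (*oja*, *ragu*).
Since the final sound of *wilma* is /a/ (a vowel), it takes -ana, giving *wilmaana*.
*gakis*: final sound = /s/, a voiceless consonant → -ok → *gakisok*.
The final sound of *wafagzuv* is /v/, which is a voiced consonant, so the suffix is -jis, giving *wafagzuvjis*.

wilmaana, gakisok, wafagzuvjis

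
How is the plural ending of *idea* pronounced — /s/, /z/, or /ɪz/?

/z/

The stem *idea* ends in a voiced non-sibilant sound.
The plural suffix surfaces as /ɪz/ after sibilants, /s/ after other voiceless consonants, and /z/ after other voiced sounds.
So the plural -s on *idea* is pronounced /z/.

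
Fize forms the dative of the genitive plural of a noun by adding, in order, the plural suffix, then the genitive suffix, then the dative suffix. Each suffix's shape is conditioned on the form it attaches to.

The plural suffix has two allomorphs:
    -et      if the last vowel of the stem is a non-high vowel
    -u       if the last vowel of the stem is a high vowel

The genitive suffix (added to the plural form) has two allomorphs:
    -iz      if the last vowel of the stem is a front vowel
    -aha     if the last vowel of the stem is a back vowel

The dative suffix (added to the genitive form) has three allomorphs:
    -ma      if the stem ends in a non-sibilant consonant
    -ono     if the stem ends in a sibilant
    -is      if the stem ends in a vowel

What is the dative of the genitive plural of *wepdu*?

wepduuahais

*wepdu* — last vowel /u/ (a high vowel) → -u → *wepduu*.
Since the last vowel of the plural form *wepduu* is /u/ (a back vowel), it takes -aha, giving *wepduuaha*.
The genitive form *wepduuaha* — final sound /a/ (a vowel) → -is → *wepduuahais*.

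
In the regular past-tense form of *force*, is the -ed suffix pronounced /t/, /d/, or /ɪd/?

/t/

The stem *force* ends in a voiceless consonant other than /t/.
The -ed suffix is realized as /ɪd/ after /t, d/; as /t/ after other voiceless consonants; and as /d/ after other voiced sounds.
So -ed on *force* is pronounced /t/.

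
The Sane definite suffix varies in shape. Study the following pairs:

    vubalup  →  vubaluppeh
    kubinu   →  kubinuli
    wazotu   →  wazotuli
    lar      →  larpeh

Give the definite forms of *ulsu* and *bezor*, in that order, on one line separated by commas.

ulsuli, bezorpeh

Looking at the final sound of each stem: -peh when the stem ends in a consonant (*vubalup*, *lar*); -li when the stem ends in a vowel (*kubinu*, *wazotu*).
Since the final sound of *ulsu* is /u/ (a vowel), it takes -li, giving *ulsuli*.
The final sound of *bezor* is /r/, which is a consonant, so the suffix is -peh, giving *bezorpeh*.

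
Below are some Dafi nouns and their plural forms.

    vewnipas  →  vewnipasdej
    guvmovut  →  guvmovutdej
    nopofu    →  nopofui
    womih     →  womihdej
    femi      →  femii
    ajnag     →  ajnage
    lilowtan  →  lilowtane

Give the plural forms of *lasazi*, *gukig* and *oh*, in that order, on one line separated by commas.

lasazii, gukige, ohdej

The suffix is conditioned by the final sound: -dej when the stem ends in a voiceless consonant (*vewnipas*, *guvmovut*, *womih*); -e when the stem ends in a voiced consonant (*ajnag*, *lilowtan*); -i when the stem ends in a vowel (*nopofu*, *femi*).
The final sound of *lasazi* is /i/, which is a vowel, so the suffix is -i, giving *lasazii*.
Since the final sound of *gukig* is /g/ (a voiced consonant), it takes -e, giving *gukige*.
Since the final sound of *oh* is /h/ (a voiceless consonant), it takes -dej, giving *ohdej*.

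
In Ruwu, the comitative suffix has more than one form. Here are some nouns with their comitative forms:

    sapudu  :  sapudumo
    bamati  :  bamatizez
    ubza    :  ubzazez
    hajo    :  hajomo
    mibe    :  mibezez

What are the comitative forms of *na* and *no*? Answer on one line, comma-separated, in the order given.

nazez, nomo

The suffix is conditioned by the last vowel: -mo when the last vowel of the stem is a rounded vowel (*sapudu*, *hajo*); -zez when the last vowel of the stem is an unrounded vowel (*bamati*, *ubza*, *mibe*).
*na* — last vowel /a/ (an unrounded vowel) → -zez → *nazez*.
*no* — last vowel /o/ (a rounded vowel) → -mo → *nomo*.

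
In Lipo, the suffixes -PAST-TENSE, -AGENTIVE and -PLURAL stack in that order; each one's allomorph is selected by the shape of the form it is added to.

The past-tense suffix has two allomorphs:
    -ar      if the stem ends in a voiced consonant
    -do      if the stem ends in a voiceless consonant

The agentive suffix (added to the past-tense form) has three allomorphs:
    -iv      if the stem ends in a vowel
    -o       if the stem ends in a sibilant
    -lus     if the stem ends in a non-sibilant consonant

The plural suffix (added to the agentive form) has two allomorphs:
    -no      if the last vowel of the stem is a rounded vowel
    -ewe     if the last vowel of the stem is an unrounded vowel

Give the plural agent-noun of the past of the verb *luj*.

lujarlusno

*luj*: final consonant = /j/, voiced → -ar → *lujar*.
The past-tense form *lujar*: final sound = /r/, a non-sibilant consonant → -lus → *lujarlus*.
Since the last vowel of the agentive form *lujarlus* is /u/ (a rounded vowel), it takes -no, giving *lujarlusno*.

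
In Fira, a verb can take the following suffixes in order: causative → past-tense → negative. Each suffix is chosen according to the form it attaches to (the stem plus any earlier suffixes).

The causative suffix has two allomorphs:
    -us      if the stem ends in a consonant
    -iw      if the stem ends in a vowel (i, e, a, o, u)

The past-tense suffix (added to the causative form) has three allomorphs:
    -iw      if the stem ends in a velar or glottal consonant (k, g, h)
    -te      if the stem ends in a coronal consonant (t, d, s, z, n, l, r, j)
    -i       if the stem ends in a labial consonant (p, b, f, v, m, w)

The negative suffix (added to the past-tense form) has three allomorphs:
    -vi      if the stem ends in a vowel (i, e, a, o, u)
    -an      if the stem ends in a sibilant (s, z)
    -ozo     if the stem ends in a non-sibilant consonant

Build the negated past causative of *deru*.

*deru* — final sound /u/ (a vowel) → -iw → *deruiw*.
The causative form *deruiw* — final consonant /w/ (labial) → -i → *deruiwi*.
The past-tense form *deruiwi* — final sound /i/ (a vowel) → -vi → *deruiwivi*.

deruiwivi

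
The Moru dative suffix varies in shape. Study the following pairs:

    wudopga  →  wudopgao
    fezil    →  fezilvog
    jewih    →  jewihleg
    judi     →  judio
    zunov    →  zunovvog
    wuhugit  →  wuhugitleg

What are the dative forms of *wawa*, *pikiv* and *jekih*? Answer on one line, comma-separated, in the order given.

The suffix is conditioned by the final sound: -leg when the stem ends in a voiceless consonant (*jewih*, *wuhugit*); -vog when the stem ends in a voiced consonant (*fezil*, *zunov*); -o when the stem ends in a vowel (*wudopga*, *judi*).
The final sound of *wawa* is /a/, which is a vowel, so the suffix is -o, giving *wawao*.
The final sound of *pikiv* is /v/, which is a voiced consonant, so the suffix is -vog, giving *pikivvog*.
Since the final sound of *jekih* is /h/ (a voiceless consonant), it takes -leg, giving *jekihleg*.

wawao, pikivvog, jekihleg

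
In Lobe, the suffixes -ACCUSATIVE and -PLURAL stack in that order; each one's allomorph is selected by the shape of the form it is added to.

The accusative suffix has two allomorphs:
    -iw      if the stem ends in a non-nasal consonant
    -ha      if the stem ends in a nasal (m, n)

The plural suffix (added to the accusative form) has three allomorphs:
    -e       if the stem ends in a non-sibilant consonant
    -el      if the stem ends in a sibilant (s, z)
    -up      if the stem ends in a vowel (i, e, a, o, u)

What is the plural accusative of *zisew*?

zisewiwe

*zisew*: final consonant = /w/, non-nasal → -iw → *zisewiw*.
The accusative form *zisewiw* — final sound /w/ (a non-sibilant consonant) → -e → *zisewiwe*.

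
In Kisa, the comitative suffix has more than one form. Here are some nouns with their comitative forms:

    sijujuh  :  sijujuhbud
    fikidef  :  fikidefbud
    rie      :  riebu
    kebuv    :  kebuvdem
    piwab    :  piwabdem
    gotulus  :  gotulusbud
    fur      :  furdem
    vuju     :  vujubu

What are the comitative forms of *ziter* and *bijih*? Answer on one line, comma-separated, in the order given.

The pattern is voicing of the final sound: -bud when the stem ends in a voiceless consonant (*sijujuh*, *fikidef*, *gotulus*); -dem when the stem ends in a voiced consonant (*kebuv*, *piwab*, *fur*); -bu when the stem ends in a vowel (*rie*, *vuju*).
*ziter* — final sound /r/ (a voiced consonant) → -dem → *ziterdem*.
*bijih* — final sound /h/ (a voiceless consonant) → -bud → *bijihbud*.

ziterdem, bijihbud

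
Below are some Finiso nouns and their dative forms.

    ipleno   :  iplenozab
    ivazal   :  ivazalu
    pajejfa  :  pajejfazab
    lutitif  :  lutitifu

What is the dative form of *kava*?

kavazab

Looking at the final sound of each stem: -u when the stem ends in a consonant (*ivazal*, *lutitif*); -zab when the stem ends in a vowel (*ipleno*, *pajejfa*).
The final sound of *kava* is /a/, which is a vowel, so the suffix is -zab, giving *kavazab*.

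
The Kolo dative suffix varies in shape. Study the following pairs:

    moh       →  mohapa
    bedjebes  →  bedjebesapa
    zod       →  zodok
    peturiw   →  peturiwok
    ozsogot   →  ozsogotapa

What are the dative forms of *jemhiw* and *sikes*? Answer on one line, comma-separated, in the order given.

Looking at the final consonant of each stem: -apa when the stem ends in a voiceless consonant (*moh*, *bedjebes*, *ozsogot*); -ok when the stem ends in a voiced consonant (*zod*, *peturiw*).
The final consonant of *jemhiw* is /w/, which is voiced, so the suffix is -ok, giving *jemhiwok*.
The final consonant of *sikes* is /s/, which is voiceless, so the suffix is -apa, giving *sikesapa*.

jemhiwok, sikesapa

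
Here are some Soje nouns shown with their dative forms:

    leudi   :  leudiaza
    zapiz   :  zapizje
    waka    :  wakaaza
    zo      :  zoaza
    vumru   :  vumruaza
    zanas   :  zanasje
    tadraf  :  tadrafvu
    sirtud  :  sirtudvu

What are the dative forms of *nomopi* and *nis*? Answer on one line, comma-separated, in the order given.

nomopiaza, nisje

Looking at the final sound of each stem: -je when the stem ends in a sibilant (*zapiz*, *zanas*); -vu when the stem ends in a non-sibilant consonant (*tadraf*, *sirtud*); -aza when the stem ends in a vowel (*leudi*, *waka*, *zo*, *vumru*).
The final sound of *nomopi* is /i/, which is a vowel, so the suffix is -aza, giving *nomopiaza*.
Since the final sound of *nis* is /s/ (a sibilant), it takes -je, giving *nisje*.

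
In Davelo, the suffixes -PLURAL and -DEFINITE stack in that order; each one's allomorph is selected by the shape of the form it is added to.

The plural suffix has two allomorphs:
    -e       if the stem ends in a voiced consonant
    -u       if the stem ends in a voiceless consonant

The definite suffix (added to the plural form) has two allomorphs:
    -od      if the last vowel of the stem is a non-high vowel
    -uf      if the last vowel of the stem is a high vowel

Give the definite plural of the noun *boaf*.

boafuuf

The final consonant of *boaf* is /f/, which is voiceless, so the plural suffix is -u, giving *boafu*.
The last vowel of the plural form *boafu* is /u/, which is a high vowel, so the definite suffix is -uf, giving *boafuuf*.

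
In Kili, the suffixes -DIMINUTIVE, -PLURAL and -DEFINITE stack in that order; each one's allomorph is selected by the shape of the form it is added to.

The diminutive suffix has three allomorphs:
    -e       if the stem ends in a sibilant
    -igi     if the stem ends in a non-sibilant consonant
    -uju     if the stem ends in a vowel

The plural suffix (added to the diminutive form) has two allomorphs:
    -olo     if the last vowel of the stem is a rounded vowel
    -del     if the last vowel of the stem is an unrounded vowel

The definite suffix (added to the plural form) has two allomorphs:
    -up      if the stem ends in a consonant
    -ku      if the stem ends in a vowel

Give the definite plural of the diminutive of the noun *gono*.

Since the final sound of *gono* is /o/ (a vowel), it takes -uju, giving *gonouju*.
Since the last vowel of the diminutive form *gonouju* is /u/ (a rounded vowel), it takes -olo, giving *gonoujuolo*.
The plural form *gonoujuolo*: final sound = /o/, a vowel → -ku → *gonoujuoloku*.

gonoujuoloku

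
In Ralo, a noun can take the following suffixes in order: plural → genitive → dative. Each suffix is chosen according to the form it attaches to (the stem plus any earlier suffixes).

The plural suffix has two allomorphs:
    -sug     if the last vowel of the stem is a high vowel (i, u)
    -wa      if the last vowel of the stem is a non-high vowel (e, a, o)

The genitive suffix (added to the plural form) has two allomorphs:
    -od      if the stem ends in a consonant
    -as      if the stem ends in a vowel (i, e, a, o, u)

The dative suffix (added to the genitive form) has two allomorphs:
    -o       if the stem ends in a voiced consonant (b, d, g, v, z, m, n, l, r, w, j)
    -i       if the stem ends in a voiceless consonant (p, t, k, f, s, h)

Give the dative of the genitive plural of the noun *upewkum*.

upewkumsugodo

*upewkum* — last vowel /u/ (a high vowel) → -sug → *upewkumsug*.
The plural form *upewkumsug* — final sound /g/ (a consonant) → -od → *upewkumsugod*.
Since the final consonant of the genitive form *upewkumsugod* is /d/ (voiced), it takes -o, giving *upewkumsugodo*.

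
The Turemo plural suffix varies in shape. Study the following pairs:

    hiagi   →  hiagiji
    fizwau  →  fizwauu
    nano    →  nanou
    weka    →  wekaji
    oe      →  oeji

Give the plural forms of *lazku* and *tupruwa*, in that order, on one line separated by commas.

The alternation tracks the last vowel of the stem — -u when the last vowel of the stem is a rounded vowel (*fizwau*, *nano*); -ji when the last vowel of the stem is an unrounded vowel (*hiagi*, *weka*, *oe*).
The last vowel of *lazku* is /u/, which is a rounded vowel, so the suffix is -u, giving *lazkuu*.
*tupruwa*: last vowel = /a/, an unrounded vowel → -ji → *tupruwaji*.

lazkuu, tupruwaji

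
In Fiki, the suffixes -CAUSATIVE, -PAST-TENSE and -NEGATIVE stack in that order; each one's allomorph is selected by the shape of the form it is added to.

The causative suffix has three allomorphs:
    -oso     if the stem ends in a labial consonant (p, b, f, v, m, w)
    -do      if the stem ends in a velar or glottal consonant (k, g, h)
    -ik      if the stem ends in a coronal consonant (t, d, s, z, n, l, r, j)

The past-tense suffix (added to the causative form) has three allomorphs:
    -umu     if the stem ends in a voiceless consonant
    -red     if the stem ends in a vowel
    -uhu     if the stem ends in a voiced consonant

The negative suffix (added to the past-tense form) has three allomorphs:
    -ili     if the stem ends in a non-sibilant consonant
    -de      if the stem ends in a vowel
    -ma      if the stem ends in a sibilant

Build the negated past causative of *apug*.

Since the final consonant of *apug* is /g/ (velar/glottal), it takes -do, giving *apugdo*.
The final sound of the causative form *apugdo* is /o/, which is a vowel, so the past-tense suffix is -red, giving *apugdored*.
The past-tense form *apugdored*: final sound = /d/, a non-sibilant consonant → -ili → *apugdoredili*.

apugdoredili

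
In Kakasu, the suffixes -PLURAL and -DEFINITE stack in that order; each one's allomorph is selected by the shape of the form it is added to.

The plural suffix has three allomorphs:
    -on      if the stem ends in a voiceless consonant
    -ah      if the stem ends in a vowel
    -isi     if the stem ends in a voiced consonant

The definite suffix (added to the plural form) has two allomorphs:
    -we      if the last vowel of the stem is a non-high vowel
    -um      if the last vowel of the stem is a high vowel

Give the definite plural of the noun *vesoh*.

Since the final sound of *vesoh* is /h/ (a voiceless consonant), it takes -on, giving *vesohon*.
Since the last vowel of the plural form *vesohon* is /o/ (a non-high vowel), it takes -we, giving *vesohonwe*.

vesohonwe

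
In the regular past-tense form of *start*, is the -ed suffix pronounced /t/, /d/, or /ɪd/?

/ɪd/

The stem *start* ends in /t/ or /d/.
The -ed suffix is realized as /ɪd/ after /t, d/; as /t/ after other voiceless consonants; and as /d/ after other voiced sounds.
So -ed on *start* is pronounced /ɪd/.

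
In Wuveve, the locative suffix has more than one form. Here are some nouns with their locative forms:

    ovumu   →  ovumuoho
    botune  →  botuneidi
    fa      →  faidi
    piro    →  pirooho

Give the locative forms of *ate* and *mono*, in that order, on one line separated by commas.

ateidi, monooho

The pattern is rounding harmony: -oho when the last vowel of the stem is a rounded vowel (*ovumu*, *piro*); -idi when the last vowel of the stem is an unrounded vowel (*botune*, *fa*).
*ate*: last vowel = /e/, an unrounded vowel → -idi → *ateidi*.
Since the last vowel of *mono* is /o/ (a rounded vowel), it takes -oho, giving *monooho*.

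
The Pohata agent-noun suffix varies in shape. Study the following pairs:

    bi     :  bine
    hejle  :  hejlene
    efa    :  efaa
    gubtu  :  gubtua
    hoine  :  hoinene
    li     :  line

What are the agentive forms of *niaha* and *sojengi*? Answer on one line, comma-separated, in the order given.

The alternation tracks the last vowel of the stem — -ne when the last vowel of the stem is a front vowel (*bi*, *hejle*, *hoine*, *li*); -a when the last vowel of the stem is a back vowel (*efa*, *gubtu*).
*niaha* — last vowel /a/ (a back vowel) → -a → *niahaa*.
The last vowel of *sojengi* is /i/, which is a front vowel, so the suffix is -ne, giving *sojengine*.

niahaa, sojengine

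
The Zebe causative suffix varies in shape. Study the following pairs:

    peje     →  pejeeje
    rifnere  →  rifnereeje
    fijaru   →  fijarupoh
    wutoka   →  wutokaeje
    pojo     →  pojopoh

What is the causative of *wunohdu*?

The suffix is conditioned by the last vowel: -poh when the last vowel of the stem is a rounded vowel (*fijaru*, *pojo*); -eje when the last vowel of the stem is an unrounded vowel (*peje*, *rifnere*, *wutoka*).
*wunohdu*: last vowel = /u/, a rounded vowel → -poh → *wunohdupoh*.

wunohdupoh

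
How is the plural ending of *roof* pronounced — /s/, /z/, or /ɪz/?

The stem *roof* ends in a voiceless non-sibilant consonant.
The plural suffix surfaces as /ɪz/ after sibilants, /s/ after other voiceless consonants, and /z/ after other voiced sounds.
So the plural -s on *roof* is pronounced /s/.

/s/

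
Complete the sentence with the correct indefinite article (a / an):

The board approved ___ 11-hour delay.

an

The indefinite article is chosen by the initial *sound* of the following word, not its spelling.
The number *11* is spoken "eleven", beginning with /ɪˈlɛvən/ — a vowel sound.
So the article is *an*: The board approved an 11-hour delay.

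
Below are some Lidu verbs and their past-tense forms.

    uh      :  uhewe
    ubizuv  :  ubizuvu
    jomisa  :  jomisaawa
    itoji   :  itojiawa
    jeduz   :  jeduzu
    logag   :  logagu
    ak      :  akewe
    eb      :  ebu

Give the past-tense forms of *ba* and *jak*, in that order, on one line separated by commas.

Looking at the final sound of each stem: -ewe when the stem ends in a voiceless consonant (*uh*, *ak*); -u when the stem ends in a voiced consonant (*ubizuv*, *jeduz*, *logag*, *eb*); -awa when the stem ends in a vowel (*jomisa*, *itoji*).
*ba*: final sound = /a/, a vowel → -awa → *baawa*.
*jak*: final sound = /k/, a voiceless consonant → -ewe → *jakewe*.

baawa, jakewe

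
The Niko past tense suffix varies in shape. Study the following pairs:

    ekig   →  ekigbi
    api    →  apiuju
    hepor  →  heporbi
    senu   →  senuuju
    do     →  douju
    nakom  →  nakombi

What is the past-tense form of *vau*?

vauuju

Looking at the final sound of each stem: -bi when the stem ends in a consonant (*ekig*, *hepor*, *nakom*); -uju when the stem ends in a vowel (*api*, *senu*, *do*).
*vau*: final sound = /u/, a vowel → -uju → *vauuju*.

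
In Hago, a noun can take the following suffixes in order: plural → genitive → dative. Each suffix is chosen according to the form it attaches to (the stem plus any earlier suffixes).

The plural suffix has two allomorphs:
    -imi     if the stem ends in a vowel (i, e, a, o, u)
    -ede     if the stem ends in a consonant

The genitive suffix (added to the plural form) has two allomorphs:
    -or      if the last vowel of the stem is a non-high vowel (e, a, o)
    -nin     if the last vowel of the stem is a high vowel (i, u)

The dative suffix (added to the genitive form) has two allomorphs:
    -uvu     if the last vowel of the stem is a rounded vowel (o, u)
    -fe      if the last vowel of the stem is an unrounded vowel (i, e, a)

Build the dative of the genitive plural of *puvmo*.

*puvmo* — final sound /o/ (a vowel) → -imi → *puvmoimi*.
The plural form *puvmoimi* — last vowel /i/ (a high vowel) → -nin → *puvmoiminin*.
The last vowel of the genitive form *puvmoiminin* is /i/, which is an unrounded vowel, so the dative suffix is -fe, giving *puvmoimininfe*.

puvmoimininfe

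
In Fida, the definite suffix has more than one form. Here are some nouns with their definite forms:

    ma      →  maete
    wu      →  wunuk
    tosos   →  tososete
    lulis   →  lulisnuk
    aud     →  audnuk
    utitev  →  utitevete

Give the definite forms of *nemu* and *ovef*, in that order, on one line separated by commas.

nemunuk, ovefete

The suffix is conditioned by the last vowel: -nuk when the last vowel of the stem is a high vowel (*wu*, *lulis*, *aud*); -ete when the last vowel of the stem is a non-high vowel (*ma*, *tosos*, *utitev*).
*nemu* — last vowel /u/ (a high vowel) → -nuk → *nemunuk*.
The last vowel of *ovef* is /e/, which is a non-high vowel, so the suffix is -ete, giving *ovefete*.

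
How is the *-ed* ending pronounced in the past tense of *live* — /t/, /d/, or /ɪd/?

The stem *live* ends in a voiced sound other than /d/.
The -ed suffix is realized as /ɪd/ after /t, d/; as /t/ after other voiceless consonants; and as /d/ after other voiced sounds.
So -ed on *live* is pronounced /d/.

/d/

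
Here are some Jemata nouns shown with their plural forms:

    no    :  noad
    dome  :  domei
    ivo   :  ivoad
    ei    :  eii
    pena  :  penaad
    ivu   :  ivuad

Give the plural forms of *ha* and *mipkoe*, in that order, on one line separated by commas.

haad, mipkoei

The alternation tracks the last vowel of the stem — -i when the last vowel of the stem is a front vowel (*dome*, *ei*); -ad when the last vowel of the stem is a back vowel (*no*, *ivo*, *pena*, *ivu*).
*ha* — last vowel /a/ (a back vowel) → -ad → *haad*.
*mipkoe*: last vowel = /e/, a front vowel → -i → *mipkoei*.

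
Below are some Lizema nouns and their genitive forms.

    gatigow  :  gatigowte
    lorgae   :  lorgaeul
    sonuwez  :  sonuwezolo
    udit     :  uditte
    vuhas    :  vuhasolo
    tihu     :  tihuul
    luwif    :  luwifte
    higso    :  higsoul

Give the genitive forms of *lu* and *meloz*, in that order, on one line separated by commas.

luul, melozolo

The pattern is sibilance of the final sound: -olo when the stem ends in a sibilant (*sonuwez*, *vuhas*); -te when the stem ends in a non-sibilant consonant (*gatigow*, *udit*, *luwif*); -ul when the stem ends in a vowel (*lorgae*, *tihu*, *higso*).
The final sound of *lu* is /u/, which is a vowel, so the suffix is -ul, giving *luul*.
*meloz*: final sound = /z/, a sibilant → -olo → *melozolo*.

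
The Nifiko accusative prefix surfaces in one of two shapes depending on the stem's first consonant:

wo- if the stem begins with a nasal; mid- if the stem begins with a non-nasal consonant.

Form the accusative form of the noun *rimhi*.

The first consonant of *rimhi* is /r/, which is non-nasal, so the prefix is mid-, giving *midrimhi*.

midrimhi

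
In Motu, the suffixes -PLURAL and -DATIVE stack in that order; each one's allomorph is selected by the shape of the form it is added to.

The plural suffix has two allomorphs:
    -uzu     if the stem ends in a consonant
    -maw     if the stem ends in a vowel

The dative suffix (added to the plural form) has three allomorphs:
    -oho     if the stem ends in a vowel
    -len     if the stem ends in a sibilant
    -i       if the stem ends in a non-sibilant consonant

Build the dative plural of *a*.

Since the final sound of *a* is /a/ (a vowel), it takes -maw, giving *amaw*.
The plural form *amaw*: final sound = /w/, a non-sibilant consonant → -i → *amawi*.

amawi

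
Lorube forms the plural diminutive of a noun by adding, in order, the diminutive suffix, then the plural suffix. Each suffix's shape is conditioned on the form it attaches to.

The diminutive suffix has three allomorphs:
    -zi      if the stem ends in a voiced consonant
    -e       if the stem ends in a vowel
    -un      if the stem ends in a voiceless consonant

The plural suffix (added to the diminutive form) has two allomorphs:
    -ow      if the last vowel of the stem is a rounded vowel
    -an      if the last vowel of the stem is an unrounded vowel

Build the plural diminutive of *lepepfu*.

The final sound of *lepepfu* is /u/, which is a vowel, so the diminutive suffix is -e, giving *lepepfue*.
The diminutive form *lepepfue* — last vowel /e/ (an unrounded vowel) → -an → *lepepfuean*.

lepepfuean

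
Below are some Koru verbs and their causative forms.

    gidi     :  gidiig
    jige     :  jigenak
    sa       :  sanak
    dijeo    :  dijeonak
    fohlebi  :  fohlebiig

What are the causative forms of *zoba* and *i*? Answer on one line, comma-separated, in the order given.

zobanak, iig

The alternation tracks the last vowel of the stem — -ig when the last vowel of the stem is a high vowel (*gidi*, *fohlebi*); -nak when the last vowel of the stem is a non-high vowel (*jige*, *sa*, *dijeo*).
*zoba* — last vowel /a/ (a non-high vowel) → -nak → *zobanak*.
Since the last vowel of *i* is /i/ (a high vowel), it takes -ig, giving *iig*.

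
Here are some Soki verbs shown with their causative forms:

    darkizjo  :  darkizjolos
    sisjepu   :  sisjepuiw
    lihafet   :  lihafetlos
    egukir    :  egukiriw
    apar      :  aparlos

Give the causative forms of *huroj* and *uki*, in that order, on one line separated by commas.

hurojlos, ukiiw

The pattern is height harmony: -iw when the last vowel of the stem is a high vowel (*sisjepu*, *egukir*); -los when the last vowel of the stem is a non-high vowel (*darkizjo*, *lihafet*, *apar*).
*huroj*: last vowel = /o/, a non-high vowel → -los → *hurojlos*.
*uki* — last vowel /i/ (a high vowel) → -iw → *ukiiw*.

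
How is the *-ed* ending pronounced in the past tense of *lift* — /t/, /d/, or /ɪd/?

The stem *lift* ends in /t/ or /d/.
The -ed suffix is realized as /ɪd/ after /t, d/; as /t/ after other voiceless consonants; and as /d/ after other voiced sounds.
So -ed on *lift* is pronounced /ɪd/.

/ɪd/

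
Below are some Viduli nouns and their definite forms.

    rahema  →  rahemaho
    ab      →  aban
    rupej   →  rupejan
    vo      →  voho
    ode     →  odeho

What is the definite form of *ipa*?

ipaho

The alternation tracks the final sound of the stem — -an when the stem ends in a consonant (*ab*, *rupej*); -ho when the stem ends in a vowel (*rahema*, *vo*, *ode*).
The final sound of *ipa* is /a/, which is a vowel, so the suffix is -ho, giving *ipaho*.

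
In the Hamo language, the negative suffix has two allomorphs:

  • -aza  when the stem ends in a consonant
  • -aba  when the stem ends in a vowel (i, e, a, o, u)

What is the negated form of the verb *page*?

pageaba

The final sound of *page* is /e/, which is a vowel, so the suffix is -aba, giving *pageaba*.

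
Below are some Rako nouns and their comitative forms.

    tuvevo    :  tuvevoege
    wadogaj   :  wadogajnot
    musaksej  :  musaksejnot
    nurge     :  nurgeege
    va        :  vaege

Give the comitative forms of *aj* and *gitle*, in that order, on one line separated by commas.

The suffix is conditioned by the final sound: -not when the stem ends in a consonant (*wadogaj*, *musaksej*); -ege when the stem ends in a vowel (*tuvevo*, *nurge*, *va*).
The final sound of *aj* is /j/, which is a consonant, so the suffix is -not, giving *ajnot*.
*gitle* — final sound /e/ (a vowel) → -ege → *gitleege*.

ajnot, gitleege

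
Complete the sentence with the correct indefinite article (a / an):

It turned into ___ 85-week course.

an

The indefinite article is chosen by the initial *sound* of the following word, not its spelling.
The number *85* is spoken "eighty-…", beginning with /ˈeɪti/ — a vowel sound.
So the article is *an*: It turned into an 85-week course.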